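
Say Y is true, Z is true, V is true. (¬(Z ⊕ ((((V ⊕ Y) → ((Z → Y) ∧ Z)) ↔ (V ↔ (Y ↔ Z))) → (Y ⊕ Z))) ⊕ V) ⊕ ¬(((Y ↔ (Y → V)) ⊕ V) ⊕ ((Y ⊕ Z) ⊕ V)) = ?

V ⊕ Y = True ⊕ True = False
Z → Y = True → True = True
(Z → Y) ∧ Z = True ∧ True = True
(V ⊕ Y) → ((Z → Y) ∧ Z) = False → True = True
Y ↔ Z = True ↔ True = True
V ↔ (Y ↔ Z) = True ↔ True = True
((V ⊕ Y) → ((Z → Y) ∧ Z)) ↔ (V ↔ (Y ↔ Z)) = True ↔ True = True
Y ⊕ Z = True ⊕ True = False
(((V ⊕ Y) → ((Z → Y) ∧ Z)) ↔ (V ↔ (Y ↔ Z))) → (Y ⊕ Z) = True → False = False
Z ⊕ ((((V ⊕ Y) → ((Z → Y) ∧ Z)) ↔ (V ↔ (Y ↔ Z))) → (Y ⊕ Z)) = True ⊕ False = True
¬(Z ⊕ ((((V ⊕ Y) → ((Z → Y) ∧ Z)) ↔ (V ↔ (Y ↔ Z))) → (Y ⊕ Z))) = ¬True = False
¬(Z ⊕ ((((V ⊕ Y) → ((Z → Y) ∧ Z)) ↔ (V ↔ (Y ↔ Z))) → (Y ⊕ Z))) ⊕ V = False ⊕ True = True
Y → V = True → True = True
Y ↔ (Y → V) = True ↔ True = True
(Y ↔ (Y → V)) ⊕ V = True ⊕ True = False
Y ⊕ Z = True ⊕ True = False
(Y ⊕ Z) ⊕ V = False ⊕ True = True
((Y ↔ (Y → V)) ⊕ V) ⊕ ((Y ⊕ Z) ⊕ V) = False ⊕ True = True
¬(((Y ↔ (Y → V)) ⊕ V) ⊕ ((Y ⊕ Z) ⊕ V)) = ¬True = False
(¬(Z ⊕ ((((V ⊕ Y) → ((Z → Y) ∧ Z)) ↔ (V ↔ (Y ↔ Z))) → (Y ⊕ Z))) ⊕ V) ⊕ ¬(((Y ↔ (Y → V)) ⊕ V) ⊕ ((Y ⊕ Z) ⊕ V)) = True ⊕ False = True

True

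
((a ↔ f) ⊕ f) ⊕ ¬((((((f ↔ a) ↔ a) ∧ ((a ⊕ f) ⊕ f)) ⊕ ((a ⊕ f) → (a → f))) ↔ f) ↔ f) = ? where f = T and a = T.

T

Substituting f=T, a=T:
a ↔ f = T ↔ T = T
(a ↔ f) ⊕ f = T ⊕ T = F
f ↔ a = T ↔ T = T
(f ↔ a) ↔ a = T ↔ T = T
a ⊕ f = T ⊕ T = F
(a ⊕ f) ⊕ f = F ⊕ T = T
((f ↔ a) ↔ a) ∧ ((a ⊕ f) ⊕ f) = T ∧ T = T
a ⊕ f = T ⊕ T = F
a → f = T → T = T
(a ⊕ f) → (a → f) = F → T = T
(((f ↔ a) ↔ a) ∧ ((a ⊕ f) ⊕ f)) ⊕ ((a ⊕ f) → (a → f)) = T ⊕ T = F
((((f ↔ a) ↔ a) ∧ ((a ⊕ f) ⊕ f)) ⊕ ((a ⊕ f) → (a → f))) ↔ f = F ↔ T = F
(((((f ↔ a) ↔ a) ∧ ((a ⊕ f) ⊕ f)) ⊕ ((a ⊕ f) → (a → f))) ↔ f) ↔ f = F ↔ T = F
¬((((((f ↔ a) ↔ a) ∧ ((a ⊕ f) ⊕ f)) ⊕ ((a ⊕ f) → (a → f))) ↔ f) ↔ f) = ¬F = T
((a ↔ f) ⊕ f) ⊕ ¬((((((f ↔ a) ↔ a) ∧ ((a ⊕ f) ⊕ f)) ⊕ ((a ⊕ f) → (a → f))) ↔ f) ↔ f) = F ⊕ T = T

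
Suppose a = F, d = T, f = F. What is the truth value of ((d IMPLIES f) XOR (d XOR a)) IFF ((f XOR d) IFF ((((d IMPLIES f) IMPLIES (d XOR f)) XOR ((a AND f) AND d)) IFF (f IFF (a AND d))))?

d IMPLIES f = T IMPLIES F = F
d XOR a = T XOR F = T
(d IMPLIES f) XOR (d XOR a) = F XOR T = T
f XOR d = F XOR T = T
d IMPLIES f = T IMPLIES F = F
d XOR f = T XOR F = T
(d IMPLIES f) IMPLIES (d XOR f) = F IMPLIES T = T
a AND f = F AND F = F
(a AND f) AND d = F AND T = F
((d IMPLIES f) IMPLIES (d XOR f)) XOR ((a AND f) AND d) = T XOR F = T
a AND d = F AND T = F
f IFF (a AND d) = F IFF F = T
(((d IMPLIES f) IMPLIES (d XOR f)) XOR ((a AND f) AND d)) IFF (f IFF (a AND d)) = T IFF T = T
(f XOR d) IFF ((((d IMPLIES f) IMPLIES (d XOR f)) XOR ((a AND f) AND d)) IFF (f IFF (a AND d))) = T IFF T = T
((d IMPLIES f) XOR (d XOR a)) IFF ((f XOR d) IFF ((((d IMPLIES f) IMPLIES (d XOR f)) XOR ((a AND f) AND d)) IFF (f IFF (a AND d)))) = T IFF T = T

T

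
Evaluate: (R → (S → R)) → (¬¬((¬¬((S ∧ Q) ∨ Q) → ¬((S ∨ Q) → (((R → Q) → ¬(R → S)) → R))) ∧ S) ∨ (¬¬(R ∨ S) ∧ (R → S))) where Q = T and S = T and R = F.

T

S → R = T → F = F
R → (S → R) = F → F = T
S ∧ Q = T ∧ T = T
(S ∧ Q) ∨ Q = T ∨ T = T
¬((S ∧ Q) ∨ Q) = ¬T = F
¬¬((S ∧ Q) ∨ Q) = ¬F = T
S ∨ Q = T ∨ T = T
R → Q = F → T = T
R → S = F → T = T
¬(R → S) = ¬T = F
(R → Q) → ¬(R → S) = T → F = F
((R → Q) → ¬(R → S)) → R = F → F = T
(S ∨ Q) → (((R → Q) → ¬(R → S)) → R) = T → T = T
¬((S ∨ Q) → (((R → Q) → ¬(R → S)) → R)) = ¬T = F
¬¬((S ∧ Q) ∨ Q) → ¬((S ∨ Q) → (((R → Q) → ¬(R → S)) → R)) = T → F = F
(¬¬((S ∧ Q) ∨ Q) → ¬((S ∨ Q) → (((R → Q) → ¬(R → S)) → R))) ∧ S = F ∧ T = F
¬((¬¬((S ∧ Q) ∨ Q) → ¬((S ∨ Q) → (((R → Q) → ¬(R → S)) → R))) ∧ S) = ¬F = T
¬¬((¬¬((S ∧ Q) ∨ Q) → ¬((S ∨ Q) → (((R → Q) → ¬(R → S)) → R))) ∧ S) = ¬T = F
R ∨ S = F ∨ T = T
¬(R ∨ S) = ¬T = F
¬¬(R ∨ S) = ¬F = T
R → S = F → T = T
¬¬(R ∨ S) ∧ (R → S) = T ∧ T = T
¬¬((¬¬((S ∧ Q) ∨ Q) → ¬((S ∨ Q) → (((R → Q) → ¬(R → S)) → R))) ∧ S) ∨ (¬¬(R ∨ S) ∧ (R → S)) = F ∨ T = T
(R → (S → R)) → (¬¬((¬¬((S ∧ Q) ∨ Q) → ¬((S ∨ Q) → (((R → Q) → ¬(R → S)) → R))) ∧ S) ∨ (¬¬(R ∨ S) ∧ (R → S))) = T → T = T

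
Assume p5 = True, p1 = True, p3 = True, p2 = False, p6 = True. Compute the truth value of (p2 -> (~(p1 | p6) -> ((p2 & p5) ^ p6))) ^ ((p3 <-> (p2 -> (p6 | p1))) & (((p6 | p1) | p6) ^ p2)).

Substituting p5=True, p1=True, p3=True, p2=False, p6=True:
p1 | p6 = True | True = True
~(p1 | p6) = ~True = False
p2 & p5 = False & True = False
(p2 & p5) ^ p6 = False ^ True = True
~(p1 | p6) -> ((p2 & p5) ^ p6) = False -> True = True
p2 -> (~(p1 | p6) -> ((p2 & p5) ^ p6)) = False -> True = True
p6 | p1 = True | True = True
p2 -> (p6 | p1) = False -> True = True
p3 <-> (p2 -> (p6 | p1)) = True <-> True = True
p6 | p1 = True | True = True
(p6 | p1) | p6 = True | True = True
((p6 | p1) | p6) ^ p2 = True ^ False = True
(p3 <-> (p2 -> (p6 | p1))) & (((p6 | p1) | p6) ^ p2) = True & True = True
(p2 -> (~(p1 | p6) -> ((p2 & p5) ^ p6))) ^ ((p3 <-> (p2 -> (p6 | p1))) & (((p6 | p1) | p6) ^ p2)) = True ^ True = False

False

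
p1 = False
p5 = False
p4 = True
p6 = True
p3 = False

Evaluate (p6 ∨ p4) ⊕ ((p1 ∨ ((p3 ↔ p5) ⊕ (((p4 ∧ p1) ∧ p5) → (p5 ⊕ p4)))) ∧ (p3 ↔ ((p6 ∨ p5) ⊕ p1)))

True

p6 ∨ p4 = True ∨ True = True
p3 ↔ p5 = False ↔ False = True
p4 ∧ p1 = True ∧ False = False
(p4 ∧ p1) ∧ p5 = False ∧ False = False
p5 ⊕ p4 = False ⊕ True = True
((p4 ∧ p1) ∧ p5) → (p5 ⊕ p4) = False → True = True
(p3 ↔ p5) ⊕ (((p4 ∧ p1) ∧ p5) → (p5 ⊕ p4)) = True ⊕ True = False
p1 ∨ ((p3 ↔ p5) ⊕ (((p4 ∧ p1) ∧ p5) → (p5 ⊕ p4))) = False ∨ False = False
p6 ∨ p5 = True ∨ False = True
(p6 ∨ p5) ⊕ p1 = True ⊕ False = True
p3 ↔ ((p6 ∨ p5) ⊕ p1) = False ↔ True = False
(p1 ∨ ((p3 ↔ p5) ⊕ (((p4 ∧ p1) ∧ p5) → (p5 ⊕ p4)))) ∧ (p3 ↔ ((p6 ∨ p5) ⊕ p1)) = False ∧ False = False
(p6 ∨ p4) ⊕ ((p1 ∨ ((p3 ↔ p5) ⊕ (((p4 ∧ p1) ∧ p5) → (p5 ⊕ p4)))) ∧ (p3 ↔ ((p6 ∨ p5) ⊕ p1))) = True ⊕ False = True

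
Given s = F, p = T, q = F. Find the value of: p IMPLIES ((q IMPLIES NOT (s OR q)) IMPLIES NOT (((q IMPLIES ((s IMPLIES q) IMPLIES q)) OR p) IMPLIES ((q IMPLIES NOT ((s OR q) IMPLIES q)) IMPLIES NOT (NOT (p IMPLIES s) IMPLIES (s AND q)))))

Substituting s=F, p=T, q=F:
s OR q = F OR F = F
NOT (s OR q) = NOT F = T
q IMPLIES NOT (s OR q) = F IMPLIES T = T
s IMPLIES q = F IMPLIES F = T
(s IMPLIES q) IMPLIES q = T IMPLIES F = F
q IMPLIES ((s IMPLIES q) IMPLIES q) = F IMPLIES F = T
(q IMPLIES ((s IMPLIES q) IMPLIES q)) OR p = T OR T = T
s OR q = F OR F = F
(s OR q) IMPLIES q = F IMPLIES F = T
NOT ((s OR q) IMPLIES q) = NOT T = F
q IMPLIES NOT ((s OR q) IMPLIES q) = F IMPLIES F = T
p IMPLIES s = T IMPLIES F = F
NOT (p IMPLIES s) = NOT F = T
s AND q = F AND F = F
NOT (p IMPLIES s) IMPLIES (s AND q) = T IMPLIES F = F
NOT (NOT (p IMPLIES s) IMPLIES (s AND q)) = NOT F = T
(q IMPLIES NOT ((s OR q) IMPLIES q)) IMPLIES NOT (NOT (p IMPLIES s) IMPLIES (s AND q)) = T IMPLIES T = T
((q IMPLIES ((s IMPLIES q) IMPLIES q)) OR p) IMPLIES ((q IMPLIES NOT ((s OR q) IMPLIES q)) IMPLIES NOT (NOT (p IMPLIES s) IMPLIES (s AND q))) = T IMPLIES T = T
NOT (((q IMPLIES ((s IMPLIES q) IMPLIES q)) OR p) IMPLIES ((q IMPLIES NOT ((s OR q) IMPLIES q)) IMPLIES NOT (NOT (p IMPLIES s) IMPLIES (s AND q)))) = NOT T = F
(q IMPLIES NOT (s OR q)) IMPLIES NOT (((q IMPLIES ((s IMPLIES q) IMPLIES q)) OR p) IMPLIES ((q IMPLIES NOT ((s OR q) IMPLIES q)) IMPLIES NOT (NOT (p IMPLIES s) IMPLIES (s AND q)))) = T IMPLIES F = F
p IMPLIES ((q IMPLIES NOT (s OR q)) IMPLIES NOT (((q IMPLIES ((s IMPLIES q) IMPLIES q)) OR p) IMPLIES ((q IMPLIES NOT ((s OR q) IMPLIES q)) IMPLIES NOT (NOT (p IMPLIES s) IMPLIES (s AND q))))) = T IMPLIES F = F

F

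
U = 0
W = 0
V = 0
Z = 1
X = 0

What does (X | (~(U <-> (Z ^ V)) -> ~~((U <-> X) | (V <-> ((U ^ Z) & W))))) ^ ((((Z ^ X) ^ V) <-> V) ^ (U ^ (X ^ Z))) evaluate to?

Z ^ V = 1 ^ 0 = 1
U <-> (Z ^ V) = 0 <-> 1 = 0
~(U <-> (Z ^ V)) = ~0 = 1
U <-> X = 0 <-> 0 = 1
U ^ Z = 0 ^ 1 = 1
(U ^ Z) & W = 1 & 0 = 0
V <-> ((U ^ Z) & W) = 0 <-> 0 = 1
(U <-> X) | (V <-> ((U ^ Z) & W)) = 1 | 1 = 1
~((U <-> X) | (V <-> ((U ^ Z) & W))) = ~1 = 0
~~((U <-> X) | (V <-> ((U ^ Z) & W))) = ~0 = 1
~(U <-> (Z ^ V)) -> ~~((U <-> X) | (V <-> ((U ^ Z) & W))) = 1 -> 1 = 1
X | (~(U <-> (Z ^ V)) -> ~~((U <-> X) | (V <-> ((U ^ Z) & W)))) = 0 | 1 = 1
Z ^ X = 1 ^ 0 = 1
(Z ^ X) ^ V = 1 ^ 0 = 1
((Z ^ X) ^ V) <-> V = 1 <-> 0 = 0
X ^ Z = 0 ^ 1 = 1
U ^ (X ^ Z) = 0 ^ 1 = 1
(((Z ^ X) ^ V) <-> V) ^ (U ^ (X ^ Z)) = 0 ^ 1 = 1
(X | (~(U <-> (Z ^ V)) -> ~~((U <-> X) | (V <-> ((U ^ Z) & W))))) ^ ((((Z ^ X) ^ V) <-> V) ^ (U ^ (X ^ Z))) = 1 ^ 1 = 0

0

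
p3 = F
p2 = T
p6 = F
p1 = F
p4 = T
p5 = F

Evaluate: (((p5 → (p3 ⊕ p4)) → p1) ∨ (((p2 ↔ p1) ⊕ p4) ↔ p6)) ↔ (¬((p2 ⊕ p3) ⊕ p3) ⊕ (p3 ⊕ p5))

p3 ⊕ p4 = F ⊕ T = T
p5 → (p3 ⊕ p4) = F → T = T
(p5 → (p3 ⊕ p4)) → p1 = T → F = F
p2 ↔ p1 = T ↔ F = F
(p2 ↔ p1) ⊕ p4 = F ⊕ T = T
((p2 ↔ p1) ⊕ p4) ↔ p6 = T ↔ F = F
((p5 → (p3 ⊕ p4)) → p1) ∨ (((p2 ↔ p1) ⊕ p4) ↔ p6) = F ∨ F = F
p2 ⊕ p3 = T ⊕ F = T
(p2 ⊕ p3) ⊕ p3 = T ⊕ F = T
¬((p2 ⊕ p3) ⊕ p3) = ¬T = F
p3 ⊕ p5 = F ⊕ F = F
¬((p2 ⊕ p3) ⊕ p3) ⊕ (p3 ⊕ p5) = F ⊕ F = F
(((p5 → (p3 ⊕ p4)) → p1) ∨ (((p2 ↔ p1) ⊕ p4) ↔ p6)) ↔ (¬((p2 ⊕ p3) ⊕ p3) ⊕ (p3 ⊕ p5)) = F ↔ F = T

T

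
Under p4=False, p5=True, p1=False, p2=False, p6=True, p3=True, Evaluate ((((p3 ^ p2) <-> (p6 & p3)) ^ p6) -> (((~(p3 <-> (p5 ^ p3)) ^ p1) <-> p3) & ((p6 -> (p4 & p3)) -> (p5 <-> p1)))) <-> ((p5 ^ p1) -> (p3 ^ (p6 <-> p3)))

p3 ^ p2 = True ^ False = True
p6 & p3 = True & True = True
(p3 ^ p2) <-> (p6 & p3) = True <-> True = True
((p3 ^ p2) <-> (p6 & p3)) ^ p6 = True ^ True = False
p5 ^ p3 = True ^ True = False
p3 <-> (p5 ^ p3) = True <-> False = False
~(p3 <-> (p5 ^ p3)) = ~False = True
~(p3 <-> (p5 ^ p3)) ^ p1 = True ^ False = True
(~(p3 <-> (p5 ^ p3)) ^ p1) <-> p3 = True <-> True = True
p4 & p3 = False & True = False
p6 -> (p4 & p3) = True -> False = False
p5 <-> p1 = True <-> False = False
(p6 -> (p4 & p3)) -> (p5 <-> p1) = False -> False = True
((~(p3 <-> (p5 ^ p3)) ^ p1) <-> p3) & ((p6 -> (p4 & p3)) -> (p5 <-> p1)) = True & True = True
(((p3 ^ p2) <-> (p6 & p3)) ^ p6) -> (((~(p3 <-> (p5 ^ p3)) ^ p1) <-> p3) & ((p6 -> (p4 & p3)) -> (p5 <-> p1))) = False -> True = True
p5 ^ p1 = True ^ False = True
p6 <-> p3 = True <-> True = True
p3 ^ (p6 <-> p3) = True ^ True = False
(p5 ^ p1) -> (p3 ^ (p6 <-> p3)) = True -> False = False
((((p3 ^ p2) <-> (p6 & p3)) ^ p6) -> (((~(p3 <-> (p5 ^ p3)) ^ p1) <-> p3) & ((p6 -> (p4 & p3)) -> (p5 <-> p1)))) <-> ((p5 ^ p1) -> (p3 ^ (p6 <-> p3))) = True <-> False = False

False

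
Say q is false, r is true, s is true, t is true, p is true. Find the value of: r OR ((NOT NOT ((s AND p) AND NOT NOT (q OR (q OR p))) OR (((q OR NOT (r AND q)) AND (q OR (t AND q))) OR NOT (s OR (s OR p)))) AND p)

true

Substituting q=false, r=true, s=true, t=true, p=true:
s AND p = true AND true = true
q OR p = false OR true = true
q OR (q OR p) = false OR true = true
NOT (q OR (q OR p)) = NOT true = false
NOT NOT (q OR (q OR p)) = NOT false = true
(s AND p) AND NOT NOT (q OR (q OR p)) = true AND true = true
NOT ((s AND p) AND NOT NOT (q OR (q OR p))) = NOT true = false
NOT NOT ((s AND p) AND NOT NOT (q OR (q OR p))) = NOT false = true
r AND q = true AND false = false
NOT (r AND q) = NOT false = true
q OR NOT (r AND q) = false OR true = true
t AND q = true AND false = false
q OR (t AND q) = false OR false = false
(q OR NOT (r AND q)) AND (q OR (t AND q)) = true AND false = false
s OR p = true OR true = true
s OR (s OR p) = true OR true = true
NOT (s OR (s OR p)) = NOT true = false
((q OR NOT (r AND q)) AND (q OR (t AND q))) OR NOT (s OR (s OR p)) = false OR false = false
NOT NOT ((s AND p) AND NOT NOT (q OR (q OR p))) OR (((q OR NOT (r AND q)) AND (q OR (t AND q))) OR NOT (s OR (s OR p))) = true OR false = true
(NOT NOT ((s AND p) AND NOT NOT (q OR (q OR p))) OR (((q OR NOT (r AND q)) AND (q OR (t AND q))) OR NOT (s OR (s OR p)))) AND p = true AND true = true
r OR ((NOT NOT ((s AND p) AND NOT NOT (q OR (q OR p))) OR (((q OR NOT (r AND q)) AND (q OR (t AND q))) OR NOT (s OR (s OR p)))) AND p) = true OR true = true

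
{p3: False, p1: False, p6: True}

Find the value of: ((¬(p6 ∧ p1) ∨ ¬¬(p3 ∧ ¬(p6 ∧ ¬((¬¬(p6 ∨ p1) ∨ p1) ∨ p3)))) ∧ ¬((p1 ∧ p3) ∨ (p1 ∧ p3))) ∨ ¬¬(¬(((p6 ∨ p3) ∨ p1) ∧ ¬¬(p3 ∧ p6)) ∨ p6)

True

Substituting p3=False, p1=False, p6=True:
p6 ∧ p1 = True ∧ False = False
¬(p6 ∧ p1) = ¬False = True
p6 ∨ p1 = True ∨ False = True
¬(p6 ∨ p1) = ¬True = False
¬¬(p6 ∨ p1) = ¬False = True
¬¬(p6 ∨ p1) ∨ p1 = True ∨ False = True
(¬¬(p6 ∨ p1) ∨ p1) ∨ p3 = True ∨ False = True
¬((¬¬(p6 ∨ p1) ∨ p1) ∨ p3) = ¬True = False
p6 ∧ ¬((¬¬(p6 ∨ p1) ∨ p1) ∨ p3) = True ∧ False = False
¬(p6 ∧ ¬((¬¬(p6 ∨ p1) ∨ p1) ∨ p3)) = ¬False = True
p3 ∧ ¬(p6 ∧ ¬((¬¬(p6 ∨ p1) ∨ p1) ∨ p3)) = False ∧ True = False
¬(p3 ∧ ¬(p6 ∧ ¬((¬¬(p6 ∨ p1) ∨ p1) ∨ p3))) = ¬False = True
¬¬(p3 ∧ ¬(p6 ∧ ¬((¬¬(p6 ∨ p1) ∨ p1) ∨ p3))) = ¬True = False
¬(p6 ∧ p1) ∨ ¬¬(p3 ∧ ¬(p6 ∧ ¬((¬¬(p6 ∨ p1) ∨ p1) ∨ p3))) = True ∨ False = True
p1 ∧ p3 = False ∧ False = False
p1 ∧ p3 = False ∧ False = False
(p1 ∧ p3) ∨ (p1 ∧ p3) = False ∨ False = False
¬((p1 ∧ p3) ∨ (p1 ∧ p3)) = ¬False = True
(¬(p6 ∧ p1) ∨ ¬¬(p3 ∧ ¬(p6 ∧ ¬((¬¬(p6 ∨ p1) ∨ p1) ∨ p3)))) ∧ ¬((p1 ∧ p3) ∨ (p1 ∧ p3)) = True ∧ True = True
p6 ∨ p3 = True ∨ False = True
(p6 ∨ p3) ∨ p1 = True ∨ False = True
p3 ∧ p6 = False ∧ True = False
¬(p3 ∧ p6) = ¬False = True
¬¬(p3 ∧ p6) = ¬True = False
((p6 ∨ p3) ∨ p1) ∧ ¬¬(p3 ∧ p6) = True ∧ False = False
¬(((p6 ∨ p3) ∨ p1) ∧ ¬¬(p3 ∧ p6)) = ¬False = True
¬(((p6 ∨ p3) ∨ p1) ∧ ¬¬(p3 ∧ p6)) ∨ p6 = True ∨ True = True
¬(¬(((p6 ∨ p3) ∨ p1) ∧ ¬¬(p3 ∧ p6)) ∨ p6) = ¬True = False
¬¬(¬(((p6 ∨ p3) ∨ p1) ∧ ¬¬(p3 ∧ p6)) ∨ p6) = ¬False = True
((¬(p6 ∧ p1) ∨ ¬¬(p3 ∧ ¬(p6 ∧ ¬((¬¬(p6 ∨ p1) ∨ p1) ∨ p3)))) ∧ ¬((p1 ∧ p3) ∨ (p1 ∧ p3))) ∨ ¬¬(¬(((p6 ∨ p3) ∨ p1) ∧ ¬¬(p3 ∧ p6)) ∨ p6) = True ∨ True = True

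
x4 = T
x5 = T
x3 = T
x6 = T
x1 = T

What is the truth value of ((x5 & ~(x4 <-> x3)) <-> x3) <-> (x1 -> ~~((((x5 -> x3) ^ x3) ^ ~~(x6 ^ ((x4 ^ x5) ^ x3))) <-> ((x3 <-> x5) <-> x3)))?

T

x4 <-> x3 = T <-> T = T
~(x4 <-> x3) = ~T = F
x5 & ~(x4 <-> x3) = T & F = F
(x5 & ~(x4 <-> x3)) <-> x3 = F <-> T = F
x5 -> x3 = T -> T = T
(x5 -> x3) ^ x3 = T ^ T = F
x4 ^ x5 = T ^ T = F
(x4 ^ x5) ^ x3 = F ^ T = T
x6 ^ ((x4 ^ x5) ^ x3) = T ^ T = F
~(x6 ^ ((x4 ^ x5) ^ x3)) = ~F = T
~~(x6 ^ ((x4 ^ x5) ^ x3)) = ~T = F
((x5 -> x3) ^ x3) ^ ~~(x6 ^ ((x4 ^ x5) ^ x3)) = F ^ F = F
x3 <-> x5 = T <-> T = T
(x3 <-> x5) <-> x3 = T <-> T = T
(((x5 -> x3) ^ x3) ^ ~~(x6 ^ ((x4 ^ x5) ^ x3))) <-> ((x3 <-> x5) <-> x3) = F <-> T = F
~((((x5 -> x3) ^ x3) ^ ~~(x6 ^ ((x4 ^ x5) ^ x3))) <-> ((x3 <-> x5) <-> x3)) = ~F = T
~~((((x5 -> x3) ^ x3) ^ ~~(x6 ^ ((x4 ^ x5) ^ x3))) <-> ((x3 <-> x5) <-> x3)) = ~T = F
x1 -> ~~((((x5 -> x3) ^ x3) ^ ~~(x6 ^ ((x4 ^ x5) ^ x3))) <-> ((x3 <-> x5) <-> x3)) = T -> F = F
((x5 & ~(x4 <-> x3)) <-> x3) <-> (x1 -> ~~((((x5 -> x3) ^ x3) ^ ~~(x6 ^ ((x4 ^ x5) ^ x3))) <-> ((x3 <-> x5) <-> x3))) = F <-> F = T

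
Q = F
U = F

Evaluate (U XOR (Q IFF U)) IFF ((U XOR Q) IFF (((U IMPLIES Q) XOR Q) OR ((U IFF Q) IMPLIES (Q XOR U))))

Substituting Q=F, U=F:
Q IFF U = F IFF F = T
U XOR (Q IFF U) = F XOR T = T
U XOR Q = F XOR F = F
U IMPLIES Q = F IMPLIES F = T
(U IMPLIES Q) XOR Q = T XOR F = T
U IFF Q = F IFF F = T
Q XOR U = F XOR F = F
(U IFF Q) IMPLIES (Q XOR U) = T IMPLIES F = F
((U IMPLIES Q) XOR Q) OR ((U IFF Q) IMPLIES (Q XOR U)) = T OR F = T
(U XOR Q) IFF (((U IMPLIES Q) XOR Q) OR ((U IFF Q) IMPLIES (Q XOR U))) = F IFF T = F
(U XOR (Q IFF U)) IFF ((U XOR Q) IFF (((U IMPLIES Q) XOR Q) OR ((U IFF Q) IMPLIES (Q XOR U)))) = T IFF F = F

F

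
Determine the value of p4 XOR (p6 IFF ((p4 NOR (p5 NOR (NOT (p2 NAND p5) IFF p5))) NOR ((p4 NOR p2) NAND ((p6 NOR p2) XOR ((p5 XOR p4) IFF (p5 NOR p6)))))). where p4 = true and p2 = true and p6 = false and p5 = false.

false

p2 NAND p5 = true NAND false = true
NOT (p2 NAND p5) = NOT true = false
NOT (p2 NAND p5) IFF p5 = false IFF false = true
p5 NOR (NOT (p2 NAND p5) IFF p5) = false NOR true = false
p4 NOR (p5 NOR (NOT (p2 NAND p5) IFF p5)) = true NOR false = false
p4 NOR p2 = true NOR true = false
p6 NOR p2 = false NOR true = false
p5 XOR p4 = false XOR true = true
p5 NOR p6 = false NOR false = true
(p5 XOR p4) IFF (p5 NOR p6) = true IFF true = true
(p6 NOR p2) XOR ((p5 XOR p4) IFF (p5 NOR p6)) = false XOR true = true
(p4 NOR p2) NAND ((p6 NOR p2) XOR ((p5 XOR p4) IFF (p5 NOR p6))) = false NAND true = true
(p4 NOR (p5 NOR (NOT (p2 NAND p5) IFF p5))) NOR ((p4 NOR p2) NAND ((p6 NOR p2) XOR ((p5 XOR p4) IFF (p5 NOR p6)))) = false NOR true = false
p6 IFF ((p4 NOR (p5 NOR (NOT (p2 NAND p5) IFF p5))) NOR ((p4 NOR p2) NAND ((p6 NOR p2) XOR ((p5 XOR p4) IFF (p5 NOR p6))))) = false IFF false = true
p4 XOR (p6 IFF ((p4 NOR (p5 NOR (NOT (p2 NAND p5) IFF p5))) NOR ((p4 NOR p2) NAND ((p6 NOR p2) XOR ((p5 XOR p4) IFF (p5 NOR p6)))))) = true XOR true = false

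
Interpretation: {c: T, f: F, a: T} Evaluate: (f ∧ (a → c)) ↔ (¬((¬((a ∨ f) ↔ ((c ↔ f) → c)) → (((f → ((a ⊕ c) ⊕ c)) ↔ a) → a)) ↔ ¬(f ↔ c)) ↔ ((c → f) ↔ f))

T

a → c = T → T = T
f ∧ (a → c) = F ∧ T = F
a ∨ f = T ∨ F = T
c ↔ f = T ↔ F = F
(c ↔ f) → c = F → T = T
(a ∨ f) ↔ ((c ↔ f) → c) = T ↔ T = T
¬((a ∨ f) ↔ ((c ↔ f) → c)) = ¬T = F
a ⊕ c = T ⊕ T = F
(a ⊕ c) ⊕ c = F ⊕ T = T
f → ((a ⊕ c) ⊕ c) = F → T = T
(f → ((a ⊕ c) ⊕ c)) ↔ a = T ↔ T = T
((f → ((a ⊕ c) ⊕ c)) ↔ a) → a = T → T = T
¬((a ∨ f) ↔ ((c ↔ f) → c)) → (((f → ((a ⊕ c) ⊕ c)) ↔ a) → a) = F → T = T
f ↔ c = F ↔ T = F
¬(f ↔ c) = ¬F = T
(¬((a ∨ f) ↔ ((c ↔ f) → c)) → (((f → ((a ⊕ c) ⊕ c)) ↔ a) → a)) ↔ ¬(f ↔ c) = T ↔ T = T
¬((¬((a ∨ f) ↔ ((c ↔ f) → c)) → (((f → ((a ⊕ c) ⊕ c)) ↔ a) → a)) ↔ ¬(f ↔ c)) = ¬T = F
c → f = T → F = F
(c → f) ↔ f = F ↔ F = T
¬((¬((a ∨ f) ↔ ((c ↔ f) → c)) → (((f → ((a ⊕ c) ⊕ c)) ↔ a) → a)) ↔ ¬(f ↔ c)) ↔ ((c → f) ↔ f) = F ↔ T = F
(f ∧ (a → c)) ↔ (¬((¬((a ∨ f) ↔ ((c ↔ f) → c)) → (((f → ((a ⊕ c) ⊕ c)) ↔ a) → a)) ↔ ¬(f ↔ c)) ↔ ((c → f) ↔ f)) = F ↔ F = T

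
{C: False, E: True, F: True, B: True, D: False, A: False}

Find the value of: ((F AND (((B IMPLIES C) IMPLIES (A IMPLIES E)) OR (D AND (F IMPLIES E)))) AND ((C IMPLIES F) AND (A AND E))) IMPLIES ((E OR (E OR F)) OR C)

True

B IMPLIES C = True IMPLIES False = False
A IMPLIES E = False IMPLIES True = True
(B IMPLIES C) IMPLIES (A IMPLIES E) = False IMPLIES True = True
F IMPLIES E = True IMPLIES True = True
D AND (F IMPLIES E) = False AND True = False
((B IMPLIES C) IMPLIES (A IMPLIES E)) OR (D AND (F IMPLIES E)) = True OR False = True
F AND (((B IMPLIES C) IMPLIES (A IMPLIES E)) OR (D AND (F IMPLIES E))) = True AND True = True
C IMPLIES F = False IMPLIES True = True
A AND E = False AND True = False
(C IMPLIES F) AND (A AND E) = True AND False = False
(F AND (((B IMPLIES C) IMPLIES (A IMPLIES E)) OR (D AND (F IMPLIES E)))) AND ((C IMPLIES F) AND (A AND E)) = True AND False = False
E OR F = True OR True = True
E OR (E OR F) = True OR True = True
(E OR (E OR F)) OR C = True OR False = True
((F AND (((B IMPLIES C) IMPLIES (A IMPLIES E)) OR (D AND (F IMPLIES E)))) AND ((C IMPLIES F) AND (A AND E))) IMPLIES ((E OR (E OR F)) OR C) = False IMPLIES True = True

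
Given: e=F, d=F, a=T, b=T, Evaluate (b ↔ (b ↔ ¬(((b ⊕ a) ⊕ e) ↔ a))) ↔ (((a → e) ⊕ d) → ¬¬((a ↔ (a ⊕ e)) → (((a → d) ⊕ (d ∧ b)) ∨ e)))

b ⊕ a = T ⊕ T = F
(b ⊕ a) ⊕ e = F ⊕ F = F
((b ⊕ a) ⊕ e) ↔ a = F ↔ T = F
¬(((b ⊕ a) ⊕ e) ↔ a) = ¬F = T
b ↔ ¬(((b ⊕ a) ⊕ e) ↔ a) = T ↔ T = T
b ↔ (b ↔ ¬(((b ⊕ a) ⊕ e) ↔ a)) = T ↔ T = T
a → e = T → F = F
(a → e) ⊕ d = F ⊕ F = F
a ⊕ e = T ⊕ F = T
a ↔ (a ⊕ e) = T ↔ T = T
a → d = T → F = F
d ∧ b = F ∧ T = F
(a → d) ⊕ (d ∧ b) = F ⊕ F = F
((a → d) ⊕ (d ∧ b)) ∨ e = F ∨ F = F
(a ↔ (a ⊕ e)) → (((a → d) ⊕ (d ∧ b)) ∨ e) = T → F = F
¬((a ↔ (a ⊕ e)) → (((a → d) ⊕ (d ∧ b)) ∨ e)) = ¬F = T
¬¬((a ↔ (a ⊕ e)) → (((a → d) ⊕ (d ∧ b)) ∨ e)) = ¬T = F
((a → e) ⊕ d) → ¬¬((a ↔ (a ⊕ e)) → (((a → d) ⊕ (d ∧ b)) ∨ e)) = F → F = T
(b ↔ (b ↔ ¬(((b ⊕ a) ⊕ e) ↔ a))) ↔ (((a → e) ⊕ d) → ¬¬((a ↔ (a ⊕ e)) → (((a → d) ⊕ (d ∧ b)) ∨ e))) = T ↔ T = T

T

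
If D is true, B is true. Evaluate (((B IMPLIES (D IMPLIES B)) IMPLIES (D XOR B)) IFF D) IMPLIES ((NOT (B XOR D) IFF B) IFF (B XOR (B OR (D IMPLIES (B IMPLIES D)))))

T

Substituting D=T, B=T:
D IMPLIES B = T IMPLIES T = T
B IMPLIES (D IMPLIES B) = T IMPLIES T = T
D XOR B = T XOR T = F
(B IMPLIES (D IMPLIES B)) IMPLIES (D XOR B) = T IMPLIES F = F
((B IMPLIES (D IMPLIES B)) IMPLIES (D XOR B)) IFF D = F IFF T = F
B XOR D = T XOR T = F
NOT (B XOR D) = NOT F = T
NOT (B XOR D) IFF B = T IFF T = T
B IMPLIES D = T IMPLIES T = T
D IMPLIES (B IMPLIES D) = T IMPLIES T = T
B OR (D IMPLIES (B IMPLIES D)) = T OR T = T
B XOR (B OR (D IMPLIES (B IMPLIES D))) = T XOR T = F
(NOT (B XOR D) IFF B) IFF (B XOR (B OR (D IMPLIES (B IMPLIES D)))) = T IFF F = F
(((B IMPLIES (D IMPLIES B)) IMPLIES (D XOR B)) IFF D) IMPLIES ((NOT (B XOR D) IFF B) IFF (B XOR (B OR (D IMPLIES (B IMPLIES D))))) = F IMPLIES F = T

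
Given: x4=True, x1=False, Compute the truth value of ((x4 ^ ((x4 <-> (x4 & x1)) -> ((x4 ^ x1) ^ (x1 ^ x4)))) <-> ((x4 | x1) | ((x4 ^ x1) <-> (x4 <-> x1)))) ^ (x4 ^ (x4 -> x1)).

Substituting x4=True, x1=False:
x4 & x1 = True & False = False
x4 <-> (x4 & x1) = True <-> False = False
x4 ^ x1 = True ^ False = True
x1 ^ x4 = False ^ True = True
(x4 ^ x1) ^ (x1 ^ x4) = True ^ True = False
(x4 <-> (x4 & x1)) -> ((x4 ^ x1) ^ (x1 ^ x4)) = False -> False = True
x4 ^ ((x4 <-> (x4 & x1)) -> ((x4 ^ x1) ^ (x1 ^ x4))) = True ^ True = False
x4 | x1 = True | False = True
x4 ^ x1 = True ^ False = True
x4 <-> x1 = True <-> False = False
(x4 ^ x1) <-> (x4 <-> x1) = True <-> False = False
(x4 | x1) | ((x4 ^ x1) <-> (x4 <-> x1)) = True | False = True
(x4 ^ ((x4 <-> (x4 & x1)) -> ((x4 ^ x1) ^ (x1 ^ x4)))) <-> ((x4 | x1) | ((x4 ^ x1) <-> (x4 <-> x1))) = False <-> True = False
x4 -> x1 = True -> False = False
x4 ^ (x4 -> x1) = True ^ False = True
((x4 ^ ((x4 <-> (x4 & x1)) -> ((x4 ^ x1) ^ (x1 ^ x4)))) <-> ((x4 | x1) | ((x4 ^ x1) <-> (x4 <-> x1)))) ^ (x4 ^ (x4 -> x1)) = False ^ True = True

True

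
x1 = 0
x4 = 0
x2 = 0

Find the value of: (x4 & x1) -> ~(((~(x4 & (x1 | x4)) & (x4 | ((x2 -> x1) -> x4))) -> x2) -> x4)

1

Substituting x1=0, x4=0, x2=0:
x4 & x1 = 0 & 0 = 0
x1 | x4 = 0 | 0 = 0
x4 & (x1 | x4) = 0 & 0 = 0
~(x4 & (x1 | x4)) = ~0 = 1
x2 -> x1 = 0 -> 0 = 1
(x2 -> x1) -> x4 = 1 -> 0 = 0
x4 | ((x2 -> x1) -> x4) = 0 | 0 = 0
~(x4 & (x1 | x4)) & (x4 | ((x2 -> x1) -> x4)) = 1 & 0 = 0
(~(x4 & (x1 | x4)) & (x4 | ((x2 -> x1) -> x4))) -> x2 = 0 -> 0 = 1
((~(x4 & (x1 | x4)) & (x4 | ((x2 -> x1) -> x4))) -> x2) -> x4 = 1 -> 0 = 0
~(((~(x4 & (x1 | x4)) & (x4 | ((x2 -> x1) -> x4))) -> x2) -> x4) = ~0 = 1
(x4 & x1) -> ~(((~(x4 & (x1 | x4)) & (x4 | ((x2 -> x1) -> x4))) -> x2) -> x4) = 0 -> 1 = 1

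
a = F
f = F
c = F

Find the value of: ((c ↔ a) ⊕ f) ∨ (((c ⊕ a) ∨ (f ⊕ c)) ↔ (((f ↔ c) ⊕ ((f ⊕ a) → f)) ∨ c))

c ↔ a = F ↔ F = T
(c ↔ a) ⊕ f = T ⊕ F = T
c ⊕ a = F ⊕ F = F
f ⊕ c = F ⊕ F = F
(c ⊕ a) ∨ (f ⊕ c) = F ∨ F = F
f ↔ c = F ↔ F = T
f ⊕ a = F ⊕ F = F
(f ⊕ a) → f = F → F = T
(f ↔ c) ⊕ ((f ⊕ a) → f) = T ⊕ T = F
((f ↔ c) ⊕ ((f ⊕ a) → f)) ∨ c = F ∨ F = F
((c ⊕ a) ∨ (f ⊕ c)) ↔ (((f ↔ c) ⊕ ((f ⊕ a) → f)) ∨ c) = F ↔ F = T
((c ↔ a) ⊕ f) ∨ (((c ⊕ a) ∨ (f ⊕ c)) ↔ (((f ↔ c) ⊕ ((f ⊕ a) → f)) ∨ c)) = T ∨ T = T

T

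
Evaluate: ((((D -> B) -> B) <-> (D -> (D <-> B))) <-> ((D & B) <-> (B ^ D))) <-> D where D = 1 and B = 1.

0

D -> B = 1 -> 1 = 1
(D -> B) -> B = 1 -> 1 = 1
D <-> B = 1 <-> 1 = 1
D -> (D <-> B) = 1 -> 1 = 1
((D -> B) -> B) <-> (D -> (D <-> B)) = 1 <-> 1 = 1
D & B = 1 & 1 = 1
B ^ D = 1 ^ 1 = 0
(D & B) <-> (B ^ D) = 1 <-> 0 = 0
(((D -> B) -> B) <-> (D -> (D <-> B))) <-> ((D & B) <-> (B ^ D)) = 1 <-> 0 = 0
((((D -> B) -> B) <-> (D -> (D <-> B))) <-> ((D & B) <-> (B ^ D))) <-> D = 0 <-> 1 = 0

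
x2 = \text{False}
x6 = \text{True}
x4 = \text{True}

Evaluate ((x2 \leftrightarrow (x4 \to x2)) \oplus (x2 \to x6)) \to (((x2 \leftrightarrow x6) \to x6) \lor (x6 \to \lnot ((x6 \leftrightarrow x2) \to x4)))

\text{True}

x4 \to x2 = \text{True} \to \text{False} = \text{False}
x2 \leftrightarrow (x4 \to x2) = \text{False} \leftrightarrow \text{False} = \text{True}
x2 \to x6 = \text{False} \to \text{True} = \text{True}
(x2 \leftrightarrow (x4 \to x2)) \oplus (x2 \to x6) = \text{True} \oplus \text{True} = \text{False}
x2 \leftrightarrow x6 = \text{False} \leftrightarrow \text{True} = \text{False}
(x2 \leftrightarrow x6) \to x6 = \text{False} \to \text{True} = \text{True}
x6 \leftrightarrow x2 = \text{True} \leftrightarrow \text{False} = \text{False}
(x6 \leftrightarrow x2) \to x4 = \text{False} \to \text{True} = \text{True}
\lnot ((x6 \leftrightarrow x2) \to x4) = \lnot \text{True} = \text{False}
x6 \to \lnot ((x6 \leftrightarrow x2) \to x4) = \text{True} \to \text{False} = \text{False}
((x2 \leftrightarrow x6) \to x6) \lor (x6 \to \lnot ((x6 \leftrightarrow x2) \to x4)) = \text{True} \lor \text{False} = \text{True}
((x2 \leftrightarrow (x4 \to x2)) \oplus (x2 \to x6)) \to (((x2 \leftrightarrow x6) \to x6) \lor (x6 \to \lnot ((x6 \leftrightarrow x2) \to x4))) = \text{False} \to \text{True} = \text{True}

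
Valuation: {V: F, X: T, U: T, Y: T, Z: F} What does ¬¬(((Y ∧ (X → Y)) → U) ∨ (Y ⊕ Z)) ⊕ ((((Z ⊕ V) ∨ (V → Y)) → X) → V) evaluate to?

T

X → Y = T → T = T
Y ∧ (X → Y) = T ∧ T = T
(Y ∧ (X → Y)) → U = T → T = T
Y ⊕ Z = T ⊕ F = T
((Y ∧ (X → Y)) → U) ∨ (Y ⊕ Z) = T ∨ T = T
¬(((Y ∧ (X → Y)) → U) ∨ (Y ⊕ Z)) = ¬T = F
¬¬(((Y ∧ (X → Y)) → U) ∨ (Y ⊕ Z)) = ¬F = T
Z ⊕ V = F ⊕ F = F
V → Y = F → T = T
(Z ⊕ V) ∨ (V → Y) = F ∨ T = T
((Z ⊕ V) ∨ (V → Y)) → X = T → T = T
(((Z ⊕ V) ∨ (V → Y)) → X) → V = T → F = F
¬¬(((Y ∧ (X → Y)) → U) ∨ (Y ⊕ Z)) ⊕ ((((Z ⊕ V) ∨ (V → Y)) → X) → V) = T ⊕ F = T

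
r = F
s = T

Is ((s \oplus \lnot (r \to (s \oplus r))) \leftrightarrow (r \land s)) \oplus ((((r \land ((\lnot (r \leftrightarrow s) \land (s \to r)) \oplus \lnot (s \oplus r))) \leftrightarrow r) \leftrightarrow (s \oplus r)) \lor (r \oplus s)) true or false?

T

s \oplus r = T \oplus F = T
r \to (s \oplus r) = F \to T = T
\lnot (r \to (s \oplus r)) = \lnot T = F
s \oplus \lnot (r \to (s \oplus r)) = T \oplus F = T
r \land s = F \land T = F
(s \oplus \lnot (r \to (s \oplus r))) \leftrightarrow (r \land s) = T \leftrightarrow F = F
r \leftrightarrow s = F \leftrightarrow T = F
\lnot (r \leftrightarrow s) = \lnot F = T
s \to r = T \to F = F
\lnot (r \leftrightarrow s) \land (s \to r) = T \land F = F
s \oplus r = T \oplus F = T
\lnot (s \oplus r) = \lnot T = F
(\lnot (r \leftrightarrow s) \land (s \to r)) \oplus \lnot (s \oplus r) = F \oplus F = F
r \land ((\lnot (r \leftrightarrow s) \land (s \to r)) \oplus \lnot (s \oplus r)) = F \land F = F
(r \land ((\lnot (r \leftrightarrow s) \land (s \to r)) \oplus \lnot (s \oplus r))) \leftrightarrow r = F \leftrightarrow F = T
s \oplus r = T \oplus F = T
((r \land ((\lnot (r \leftrightarrow s) \land (s \to r)) \oplus \lnot (s \oplus r))) \leftrightarrow r) \leftrightarrow (s \oplus r) = T \leftrightarrow T = T
r \oplus s = F \oplus T = T
(((r \land ((\lnot (r \leftrightarrow s) \land (s \to r)) \oplus \lnot (s \oplus r))) \leftrightarrow r) \leftrightarrow (s \oplus r)) \lor (r \oplus s) = T \lor T = T
((s \oplus \lnot (r \to (s \oplus r))) \leftrightarrow (r \land s)) \oplus ((((r \land ((\lnot (r \leftrightarrow s) \land (s \to r)) \oplus \lnot (s \oplus r))) \leftrightarrow r) \leftrightarrow (s \oplus r)) \lor (r \oplus s)) = F \oplus T = T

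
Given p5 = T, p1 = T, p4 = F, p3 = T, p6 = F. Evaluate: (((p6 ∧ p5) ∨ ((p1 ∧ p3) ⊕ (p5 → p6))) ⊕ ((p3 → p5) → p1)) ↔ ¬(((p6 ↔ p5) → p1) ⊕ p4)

T

p6 ∧ p5 = F ∧ T = F
p1 ∧ p3 = T ∧ T = T
p5 → p6 = T → F = F
(p1 ∧ p3) ⊕ (p5 → p6) = T ⊕ F = T
(p6 ∧ p5) ∨ ((p1 ∧ p3) ⊕ (p5 → p6)) = F ∨ T = T
p3 → p5 = T → T = T
(p3 → p5) → p1 = T → T = T
((p6 ∧ p5) ∨ ((p1 ∧ p3) ⊕ (p5 → p6))) ⊕ ((p3 → p5) → p1) = T ⊕ T = F
p6 ↔ p5 = F ↔ T = F
(p6 ↔ p5) → p1 = F → T = T
((p6 ↔ p5) → p1) ⊕ p4 = T ⊕ F = T
¬(((p6 ↔ p5) → p1) ⊕ p4) = ¬T = F
(((p6 ∧ p5) ∨ ((p1 ∧ p3) ⊕ (p5 → p6))) ⊕ ((p3 → p5) → p1)) ↔ ¬(((p6 ↔ p5) → p1) ⊕ p4) = F ↔ F = T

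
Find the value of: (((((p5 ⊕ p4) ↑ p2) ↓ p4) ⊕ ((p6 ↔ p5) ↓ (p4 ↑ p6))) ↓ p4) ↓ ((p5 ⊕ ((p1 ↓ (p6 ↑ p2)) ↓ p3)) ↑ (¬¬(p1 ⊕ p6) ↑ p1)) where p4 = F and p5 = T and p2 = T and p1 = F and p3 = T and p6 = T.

T

p5 ⊕ p4 = T ⊕ F = T
(p5 ⊕ p4) ↑ p2 = T ↑ T = F
((p5 ⊕ p4) ↑ p2) ↓ p4 = F ↓ F = T
p6 ↔ p5 = T ↔ T = T
p4 ↑ p6 = F ↑ T = T
(p6 ↔ p5) ↓ (p4 ↑ p6) = T ↓ T = F
(((p5 ⊕ p4) ↑ p2) ↓ p4) ⊕ ((p6 ↔ p5) ↓ (p4 ↑ p6)) = T ⊕ F = T
((((p5 ⊕ p4) ↑ p2) ↓ p4) ⊕ ((p6 ↔ p5) ↓ (p4 ↑ p6))) ↓ p4 = T ↓ F = F
p6 ↑ p2 = T ↑ T = F
p1 ↓ (p6 ↑ p2) = F ↓ F = T
(p1 ↓ (p6 ↑ p2)) ↓ p3 = T ↓ T = F
p5 ⊕ ((p1 ↓ (p6 ↑ p2)) ↓ p3) = T ⊕ F = T
p1 ⊕ p6 = F ⊕ T = T
¬(p1 ⊕ p6) = ¬T = F
¬¬(p1 ⊕ p6) = ¬F = T
¬¬(p1 ⊕ p6) ↑ p1 = T ↑ F = T
(p5 ⊕ ((p1 ↓ (p6 ↑ p2)) ↓ p3)) ↑ (¬¬(p1 ⊕ p6) ↑ p1) = T ↑ T = F
(((((p5 ⊕ p4) ↑ p2) ↓ p4) ⊕ ((p6 ↔ p5) ↓ (p4 ↑ p6))) ↓ p4) ↓ ((p5 ⊕ ((p1 ↓ (p6 ↑ p2)) ↓ p3)) ↑ (¬¬(p1 ⊕ p6) ↑ p1)) = F ↓ F = T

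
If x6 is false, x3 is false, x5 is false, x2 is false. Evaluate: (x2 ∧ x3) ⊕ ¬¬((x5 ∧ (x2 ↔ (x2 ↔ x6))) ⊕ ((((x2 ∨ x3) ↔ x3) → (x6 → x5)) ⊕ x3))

T

x2 ∧ x3 = F ∧ F = F
x2 ↔ x6 = F ↔ F = T
x2 ↔ (x2 ↔ x6) = F ↔ T = F
x5 ∧ (x2 ↔ (x2 ↔ x6)) = F ∧ F = F
x2 ∨ x3 = F ∨ F = F
(x2 ∨ x3) ↔ x3 = F ↔ F = T
x6 → x5 = F → F = T
((x2 ∨ x3) ↔ x3) → (x6 → x5) = T → T = T
(((x2 ∨ x3) ↔ x3) → (x6 → x5)) ⊕ x3 = T ⊕ F = T
(x5 ∧ (x2 ↔ (x2 ↔ x6))) ⊕ ((((x2 ∨ x3) ↔ x3) → (x6 → x5)) ⊕ x3) = F ⊕ T = T
¬((x5 ∧ (x2 ↔ (x2 ↔ x6))) ⊕ ((((x2 ∨ x3) ↔ x3) → (x6 → x5)) ⊕ x3)) = ¬T = F
¬¬((x5 ∧ (x2 ↔ (x2 ↔ x6))) ⊕ ((((x2 ∨ x3) ↔ x3) → (x6 → x5)) ⊕ x3)) = ¬F = T
(x2 ∧ x3) ⊕ ¬¬((x5 ∧ (x2 ↔ (x2 ↔ x6))) ⊕ ((((x2 ∨ x3) ↔ x3) → (x6 → x5)) ⊕ x3)) = F ⊕ T = T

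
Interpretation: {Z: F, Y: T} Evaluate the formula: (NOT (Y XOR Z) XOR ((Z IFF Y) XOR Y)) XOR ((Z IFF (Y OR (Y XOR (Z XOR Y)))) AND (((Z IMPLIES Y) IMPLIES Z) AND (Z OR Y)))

T

Substituting Z=F, Y=T:
Y XOR Z = T XOR F = T
NOT (Y XOR Z) = NOT T = F
Z IFF Y = F IFF T = F
(Z IFF Y) XOR Y = F XOR T = T
NOT (Y XOR Z) XOR ((Z IFF Y) XOR Y) = F XOR T = T
Z XOR Y = F XOR T = T
Y XOR (Z XOR Y) = T XOR T = F
Y OR (Y XOR (Z XOR Y)) = T OR F = T
Z IFF (Y OR (Y XOR (Z XOR Y))) = F IFF T = F
Z IMPLIES Y = F IMPLIES T = T
(Z IMPLIES Y) IMPLIES Z = T IMPLIES F = F
Z OR Y = F OR T = T
((Z IMPLIES Y) IMPLIES Z) AND (Z OR Y) = F AND T = F
(Z IFF (Y OR (Y XOR (Z XOR Y)))) AND (((Z IMPLIES Y) IMPLIES Z) AND (Z OR Y)) = F AND F = F
(NOT (Y XOR Z) XOR ((Z IFF Y) XOR Y)) XOR ((Z IFF (Y OR (Y XOR (Z XOR Y)))) AND (((Z IMPLIES Y) IMPLIES Z) AND (Z OR Y))) = T XOR F = T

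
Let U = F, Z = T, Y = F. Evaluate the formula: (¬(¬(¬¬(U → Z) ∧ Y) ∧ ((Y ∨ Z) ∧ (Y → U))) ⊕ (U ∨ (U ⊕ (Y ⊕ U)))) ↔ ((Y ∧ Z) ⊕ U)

T

U → Z = F → T = T
¬(U → Z) = ¬T = F
¬¬(U → Z) = ¬F = T
¬¬(U → Z) ∧ Y = T ∧ F = F
¬(¬¬(U → Z) ∧ Y) = ¬F = T
Y ∨ Z = F ∨ T = T
Y → U = F → F = T
(Y ∨ Z) ∧ (Y → U) = T ∧ T = T
¬(¬¬(U → Z) ∧ Y) ∧ ((Y ∨ Z) ∧ (Y → U)) = T ∧ T = T
¬(¬(¬¬(U → Z) ∧ Y) ∧ ((Y ∨ Z) ∧ (Y → U))) = ¬T = F
Y ⊕ U = F ⊕ F = F
U ⊕ (Y ⊕ U) = F ⊕ F = F
U ∨ (U ⊕ (Y ⊕ U)) = F ∨ F = F
¬(¬(¬¬(U → Z) ∧ Y) ∧ ((Y ∨ Z) ∧ (Y → U))) ⊕ (U ∨ (U ⊕ (Y ⊕ U))) = F ⊕ F = F
Y ∧ Z = F ∧ T = F
(Y ∧ Z) ⊕ U = F ⊕ F = F
(¬(¬(¬¬(U → Z) ∧ Y) ∧ ((Y ∨ Z) ∧ (Y → U))) ⊕ (U ∨ (U ⊕ (Y ⊕ U)))) ↔ ((Y ∧ Z) ⊕ U) = F ↔ F = T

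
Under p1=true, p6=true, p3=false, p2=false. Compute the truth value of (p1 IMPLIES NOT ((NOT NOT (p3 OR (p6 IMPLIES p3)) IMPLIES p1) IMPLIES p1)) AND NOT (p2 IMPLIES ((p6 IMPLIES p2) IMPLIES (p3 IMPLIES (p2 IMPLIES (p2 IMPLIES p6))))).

p6 IMPLIES p3 = true IMPLIES false = false
p3 OR (p6 IMPLIES p3) = false OR false = false
NOT (p3 OR (p6 IMPLIES p3)) = NOT false = true
NOT NOT (p3 OR (p6 IMPLIES p3)) = NOT true = false
NOT NOT (p3 OR (p6 IMPLIES p3)) IMPLIES p1 = false IMPLIES true = true
(NOT NOT (p3 OR (p6 IMPLIES p3)) IMPLIES p1) IMPLIES p1 = true IMPLIES true = true
NOT ((NOT NOT (p3 OR (p6 IMPLIES p3)) IMPLIES p1) IMPLIES p1) = NOT true = false
p1 IMPLIES NOT ((NOT NOT (p3 OR (p6 IMPLIES p3)) IMPLIES p1) IMPLIES p1) = true IMPLIES false = false
p6 IMPLIES p2 = true IMPLIES false = false
p2 IMPLIES p6 = false IMPLIES true = true
p2 IMPLIES (p2 IMPLIES p6) = false IMPLIES true = true
p3 IMPLIES (p2 IMPLIES (p2 IMPLIES p6)) = false IMPLIES true = true
(p6 IMPLIES p2) IMPLIES (p3 IMPLIES (p2 IMPLIES (p2 IMPLIES p6))) = false IMPLIES true = true
p2 IMPLIES ((p6 IMPLIES p2) IMPLIES (p3 IMPLIES (p2 IMPLIES (p2 IMPLIES p6)))) = false IMPLIES true = true
NOT (p2 IMPLIES ((p6 IMPLIES p2) IMPLIES (p3 IMPLIES (p2 IMPLIES (p2 IMPLIES p6))))) = NOT true = false
(p1 IMPLIES NOT ((NOT NOT (p3 OR (p6 IMPLIES p3)) IMPLIES p1) IMPLIES p1)) AND NOT (p2 IMPLIES ((p6 IMPLIES p2) IMPLIES (p3 IMPLIES (p2 IMPLIES (p2 IMPLIES p6))))) = false AND false = false

false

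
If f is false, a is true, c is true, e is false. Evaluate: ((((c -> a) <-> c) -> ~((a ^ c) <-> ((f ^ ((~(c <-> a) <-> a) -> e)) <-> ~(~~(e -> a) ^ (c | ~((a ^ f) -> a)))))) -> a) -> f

Substituting f=False, a=True, c=True, e=False:
c -> a = True -> True = True
(c -> a) <-> c = True <-> True = True
a ^ c = True ^ True = False
c <-> a = True <-> True = True
~(c <-> a) = ~True = False
~(c <-> a) <-> a = False <-> True = False
(~(c <-> a) <-> a) -> e = False -> False = True
f ^ ((~(c <-> a) <-> a) -> e) = False ^ True = True
e -> a = False -> True = True
~(e -> a) = ~True = False
~~(e -> a) = ~False = True
a ^ f = True ^ False = True
(a ^ f) -> a = True -> True = True
~((a ^ f) -> a) = ~True = False
c | ~((a ^ f) -> a) = True | False = True
~~(e -> a) ^ (c | ~((a ^ f) -> a)) = True ^ True = False
~(~~(e -> a) ^ (c | ~((a ^ f) -> a))) = ~False = True
(f ^ ((~(c <-> a) <-> a) -> e)) <-> ~(~~(e -> a) ^ (c | ~((a ^ f) -> a))) = True <-> True = True
(a ^ c) <-> ((f ^ ((~(c <-> a) <-> a) -> e)) <-> ~(~~(e -> a) ^ (c | ~((a ^ f) -> a)))) = False <-> True = False
~((a ^ c) <-> ((f ^ ((~(c <-> a) <-> a) -> e)) <-> ~(~~(e -> a) ^ (c | ~((a ^ f) -> a))))) = ~False = True
((c -> a) <-> c) -> ~((a ^ c) <-> ((f ^ ((~(c <-> a) <-> a) -> e)) <-> ~(~~(e -> a) ^ (c | ~((a ^ f) -> a))))) = True -> True = True
(((c -> a) <-> c) -> ~((a ^ c) <-> ((f ^ ((~(c <-> a) <-> a) -> e)) <-> ~(~~(e -> a) ^ (c | ~((a ^ f) -> a)))))) -> a = True -> True = True
((((c -> a) <-> c) -> ~((a ^ c) <-> ((f ^ ((~(c <-> a) <-> a) -> e)) <-> ~(~~(e -> a) ^ (c | ~((a ^ f) -> a)))))) -> a) -> f = True -> False = False

False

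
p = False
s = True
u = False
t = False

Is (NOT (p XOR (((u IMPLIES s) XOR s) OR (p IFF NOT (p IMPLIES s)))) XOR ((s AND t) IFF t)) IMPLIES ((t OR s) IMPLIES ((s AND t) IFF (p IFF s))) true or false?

u IMPLIES s = False IMPLIES True = True
(u IMPLIES s) XOR s = True XOR True = False
p IMPLIES s = False IMPLIES True = True
NOT (p IMPLIES s) = NOT True = False
p IFF NOT (p IMPLIES s) = False IFF False = True
((u IMPLIES s) XOR s) OR (p IFF NOT (p IMPLIES s)) = False OR True = True
p XOR (((u IMPLIES s) XOR s) OR (p IFF NOT (p IMPLIES s))) = False XOR True = True
NOT (p XOR (((u IMPLIES s) XOR s) OR (p IFF NOT (p IMPLIES s)))) = NOT True = False
s AND t = True AND False = False
(s AND t) IFF t = False IFF False = True
NOT (p XOR (((u IMPLIES s) XOR s) OR (p IFF NOT (p IMPLIES s)))) XOR ((s AND t) IFF t) = False XOR True = True
t OR s = False OR True = True
s AND t = True AND False = False
p IFF s = False IFF True = False
(s AND t) IFF (p IFF s) = False IFF False = True
(t OR s) IMPLIES ((s AND t) IFF (p IFF s)) = True IMPLIES True = True
(NOT (p XOR (((u IMPLIES s) XOR s) OR (p IFF NOT (p IMPLIES s)))) XOR ((s AND t) IFF t)) IMPLIES ((t OR s) IMPLIES ((s AND t) IFF (p IFF s))) = True IMPLIES True = True

True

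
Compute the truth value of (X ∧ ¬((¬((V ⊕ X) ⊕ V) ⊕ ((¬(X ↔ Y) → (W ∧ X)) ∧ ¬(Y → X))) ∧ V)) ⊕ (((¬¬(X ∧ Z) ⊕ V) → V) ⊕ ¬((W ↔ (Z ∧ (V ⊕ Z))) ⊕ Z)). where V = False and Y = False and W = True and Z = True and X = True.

False

Substituting V=False, Y=False, W=True, Z=True, X=True:
V ⊕ X = False ⊕ True = True
(V ⊕ X) ⊕ V = True ⊕ False = True
¬((V ⊕ X) ⊕ V) = ¬True = False
X ↔ Y = True ↔ False = False
¬(X ↔ Y) = ¬False = True
W ∧ X = True ∧ True = True
¬(X ↔ Y) → (W ∧ X) = True → True = True
Y → X = False → True = True
¬(Y → X) = ¬True = False
(¬(X ↔ Y) → (W ∧ X)) ∧ ¬(Y → X) = True ∧ False = False
¬((V ⊕ X) ⊕ V) ⊕ ((¬(X ↔ Y) → (W ∧ X)) ∧ ¬(Y → X)) = False ⊕ False = False
(¬((V ⊕ X) ⊕ V) ⊕ ((¬(X ↔ Y) → (W ∧ X)) ∧ ¬(Y → X))) ∧ V = False ∧ False = False
¬((¬((V ⊕ X) ⊕ V) ⊕ ((¬(X ↔ Y) → (W ∧ X)) ∧ ¬(Y → X))) ∧ V) = ¬False = True
X ∧ ¬((¬((V ⊕ X) ⊕ V) ⊕ ((¬(X ↔ Y) → (W ∧ X)) ∧ ¬(Y → X))) ∧ V) = True ∧ True = True
X ∧ Z = True ∧ True = True
¬(X ∧ Z) = ¬True = False
¬¬(X ∧ Z) = ¬False = True
¬¬(X ∧ Z) ⊕ V = True ⊕ False = True
(¬¬(X ∧ Z) ⊕ V) → V = True → False = False
V ⊕ Z = False ⊕ True = True
Z ∧ (V ⊕ Z) = True ∧ True = True
W ↔ (Z ∧ (V ⊕ Z)) = True ↔ True = True
(W ↔ (Z ∧ (V ⊕ Z))) ⊕ Z = True ⊕ True = False
¬((W ↔ (Z ∧ (V ⊕ Z))) ⊕ Z) = ¬False = True
((¬¬(X ∧ Z) ⊕ V) → V) ⊕ ¬((W ↔ (Z ∧ (V ⊕ Z))) ⊕ Z) = False ⊕ True = True
(X ∧ ¬((¬((V ⊕ X) ⊕ V) ⊕ ((¬(X ↔ Y) → (W ∧ X)) ∧ ¬(Y → X))) ∧ V)) ⊕ (((¬¬(X ∧ Z) ⊕ V) → V) ⊕ ¬((W ↔ (Z ∧ (V ⊕ Z))) ⊕ Z)) = True ⊕ True = False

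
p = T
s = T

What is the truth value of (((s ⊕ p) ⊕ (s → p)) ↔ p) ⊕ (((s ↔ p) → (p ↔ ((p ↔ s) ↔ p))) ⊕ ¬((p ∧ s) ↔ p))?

s ⊕ p = T ⊕ T = F
s → p = T → T = T
(s ⊕ p) ⊕ (s → p) = F ⊕ T = T
((s ⊕ p) ⊕ (s → p)) ↔ p = T ↔ T = T
s ↔ p = T ↔ T = T
p ↔ s = T ↔ T = T
(p ↔ s) ↔ p = T ↔ T = T
p ↔ ((p ↔ s) ↔ p) = T ↔ T = T
(s ↔ p) → (p ↔ ((p ↔ s) ↔ p)) = T → T = T
p ∧ s = T ∧ T = T
(p ∧ s) ↔ p = T ↔ T = T
¬((p ∧ s) ↔ p) = ¬T = F
((s ↔ p) → (p ↔ ((p ↔ s) ↔ p))) ⊕ ¬((p ∧ s) ↔ p) = T ⊕ F = T
(((s ⊕ p) ⊕ (s → p)) ↔ p) ⊕ (((s ↔ p) → (p ↔ ((p ↔ s) ↔ p))) ⊕ ¬((p ∧ s) ↔ p)) = T ⊕ T = F

F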